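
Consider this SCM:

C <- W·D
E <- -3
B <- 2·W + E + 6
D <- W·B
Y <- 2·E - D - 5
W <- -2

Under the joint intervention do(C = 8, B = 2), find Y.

-7

Under do(C = 8, B = 2), each intervened variable's structural equation is replaced by its fixed value.
D = W·B  [with W=-2, B=2]  = -4
Y = 2·E - D - 5  [with E=-3, D=-4]  = -7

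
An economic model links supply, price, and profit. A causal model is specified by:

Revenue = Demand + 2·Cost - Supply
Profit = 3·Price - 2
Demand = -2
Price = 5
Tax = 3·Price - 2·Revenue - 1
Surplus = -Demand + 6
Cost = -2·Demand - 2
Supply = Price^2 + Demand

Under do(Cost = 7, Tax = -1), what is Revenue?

-11

Setting Cost = 7, Tax = -1 by intervention discards those variables' equations.
Supply = Price^2 + Demand  [with Price=5, Demand=-2]  = 23
Revenue = Demand + 2·Cost - Supply  [with Demand=-2, Cost=7, Supply=23]  = -11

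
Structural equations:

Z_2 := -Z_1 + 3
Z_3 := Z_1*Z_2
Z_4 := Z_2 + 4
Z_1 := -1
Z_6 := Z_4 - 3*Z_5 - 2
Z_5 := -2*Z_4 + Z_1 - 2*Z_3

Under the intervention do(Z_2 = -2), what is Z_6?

Under do(Z_2=-2), the mechanism Z_2 := -Z_1 + 3 is discarded; Z_2 is fixed at -2.
Z_3 = Z_1*Z_2  [with Z_1=-1, Z_2=-2]  = 2
Z_4 = Z_2 + 4  [with Z_2=-2]  = 2
Z_5 = -2*Z_4 + Z_1 - 2*Z_3  [with Z_4=2, Z_1=-1, Z_3=2]  = -9
Z_6 = Z_4 - 3*Z_5 - 2  [with Z_4=2, Z_5=-9]  = 27

27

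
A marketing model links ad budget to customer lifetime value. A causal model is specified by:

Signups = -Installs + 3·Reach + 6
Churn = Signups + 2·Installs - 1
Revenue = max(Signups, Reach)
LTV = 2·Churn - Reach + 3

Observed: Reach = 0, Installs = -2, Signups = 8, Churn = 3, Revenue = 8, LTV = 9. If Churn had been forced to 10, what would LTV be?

23

Under do(Churn=10), the mechanism Churn = Signups + 2·Installs - 1 is discarded; Churn is fixed at 10.
LTV = 2·Churn - Reach + 3  [with Churn=10, Reach=0]  = 23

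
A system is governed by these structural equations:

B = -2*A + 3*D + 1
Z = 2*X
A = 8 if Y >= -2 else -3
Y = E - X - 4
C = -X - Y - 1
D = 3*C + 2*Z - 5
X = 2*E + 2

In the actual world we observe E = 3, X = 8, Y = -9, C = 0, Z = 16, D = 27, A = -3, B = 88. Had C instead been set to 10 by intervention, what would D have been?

Under do(C=10), the mechanism C = -X - Y - 1 is discarded; C is fixed at 10.
X = 2*E + 2  [with E=3]  = 8
Z = 2*X  [with X=8]  = 16
D = 3*C + 2*Z - 5  [with C=10, Z=16]  = 57

57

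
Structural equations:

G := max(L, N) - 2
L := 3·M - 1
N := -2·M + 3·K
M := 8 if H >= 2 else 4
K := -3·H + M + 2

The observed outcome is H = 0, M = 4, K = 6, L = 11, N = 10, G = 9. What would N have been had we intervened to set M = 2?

8

do(M=2) replaces the equation M := 8 if H >= 2 else 4 with the constant M = 2.
K = -3·H + M + 2  [with H=0, M=2]  = 4
N = -2·M + 3·K  [with M=2, K=4]  = 8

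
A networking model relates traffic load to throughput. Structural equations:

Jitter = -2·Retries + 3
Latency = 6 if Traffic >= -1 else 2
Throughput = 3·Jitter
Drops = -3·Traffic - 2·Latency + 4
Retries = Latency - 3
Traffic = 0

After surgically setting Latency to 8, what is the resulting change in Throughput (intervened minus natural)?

Under do(Latency=8), the mechanism Latency = 6 if Traffic >= -1 else 2 is discarded; Latency is fixed at 8.
Retries = Latency - 3  [with Latency=8]  = 5
Jitter = -2·Retries + 3  [with Retries=5]  = -7
Throughput = 3·Jitter  [with Jitter=-7]  = -21
Without intervention: Latency = 6 if Traffic >= -1 else 2  [with Traffic=0]  = 6; Retries = Latency - 3  [with Latency=6]  = 3; Jitter = -2·Retries + 3  [with Retries=3]  = -3; Throughput = 3·Jitter  [with Jitter=-3]  = -9.
Change = -21 − (-9) = -12.

-12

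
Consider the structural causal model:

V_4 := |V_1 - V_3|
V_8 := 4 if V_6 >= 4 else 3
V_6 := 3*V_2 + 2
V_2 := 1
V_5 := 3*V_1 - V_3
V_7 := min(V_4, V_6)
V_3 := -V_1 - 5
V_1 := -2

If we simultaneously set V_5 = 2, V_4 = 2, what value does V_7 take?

2

Setting V_5 = 2, V_4 = 2 by intervention discards those variables' equations.
V_6 = 3*V_2 + 2  [with V_2=1]  = 5
V_7 = min(V_4, V_6)  [with V_4=2, V_6=5]  = 2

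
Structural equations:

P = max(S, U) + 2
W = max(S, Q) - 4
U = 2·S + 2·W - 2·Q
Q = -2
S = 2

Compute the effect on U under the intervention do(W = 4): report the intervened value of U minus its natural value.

The intervention breaks the incoming arrows to W: W = max(S, Q) - 4 no longer applies, and W = 4.
U = 2·S + 2·W - 2·Q  [with S=2, W=4, Q=-2]  = 16
Without intervention: W = max(S, Q) - 4  [with S=2, Q=-2]  = -2; U = 2·S + 2·W - 2·Q  [with S=2, W=-2, Q=-2]  = 4.
Change = 16 − 4 = 12.

12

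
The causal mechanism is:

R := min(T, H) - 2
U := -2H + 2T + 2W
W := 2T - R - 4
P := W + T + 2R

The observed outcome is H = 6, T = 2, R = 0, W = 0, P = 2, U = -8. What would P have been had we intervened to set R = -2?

do(R=-2) replaces the equation R := min(T, H) - 2 with the constant R = -2.
W = 2T - R - 4  [with T=2, R=-2]  = 2
P = W + T + 2R  [with W=2, T=2, R=-2]  = 0

0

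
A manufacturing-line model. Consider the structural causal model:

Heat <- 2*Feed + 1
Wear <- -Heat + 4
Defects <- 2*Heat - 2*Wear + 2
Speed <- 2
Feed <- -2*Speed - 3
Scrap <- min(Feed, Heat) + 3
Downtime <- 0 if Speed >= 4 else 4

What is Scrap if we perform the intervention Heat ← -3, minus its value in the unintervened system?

The intervention breaks the incoming arrows to Heat: Heat <- 2*Feed + 1 no longer applies, and Heat = -3.
Feed = -2*Speed - 3  [with Speed=2]  = -7
Scrap = min(Feed, Heat) + 3  [with Feed=-7, Heat=-3]  = -4
Without intervention: Feed = -2*Speed - 3  [with Speed=2]  = -7; Heat = 2*Feed + 1  [with Feed=-7]  = -13; Scrap = min(Feed, Heat) + 3  [with Feed=-7, Heat=-13]  = -10.
Change = -4 − (-10) = 6.

6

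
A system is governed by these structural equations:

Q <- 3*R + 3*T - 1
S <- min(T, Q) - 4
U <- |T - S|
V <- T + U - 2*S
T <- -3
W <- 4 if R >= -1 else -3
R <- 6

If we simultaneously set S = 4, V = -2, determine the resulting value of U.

7

Setting S = 4, V = -2 by intervention discards those variables' equations.
U = |T - S|  [with T=-3, S=4]  = 7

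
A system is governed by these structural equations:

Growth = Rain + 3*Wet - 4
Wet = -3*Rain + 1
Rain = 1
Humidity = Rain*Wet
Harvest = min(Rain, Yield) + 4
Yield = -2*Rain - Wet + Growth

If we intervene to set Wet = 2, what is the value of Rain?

1

Under do(Wet=2), the mechanism Wet = -3*Rain + 1 is discarded; Wet is fixed at 2.
Rain is not downstream of the intervention, so its value is determined by the original equations.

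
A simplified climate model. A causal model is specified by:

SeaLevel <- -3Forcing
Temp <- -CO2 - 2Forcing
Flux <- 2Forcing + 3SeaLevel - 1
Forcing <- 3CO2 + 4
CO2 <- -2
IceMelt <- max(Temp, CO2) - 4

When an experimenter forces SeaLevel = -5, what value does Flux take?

The intervention breaks the incoming arrows to SeaLevel: SeaLevel <- -3Forcing no longer applies, and SeaLevel = -5.
Forcing = 3CO2 + 4  [with CO2=-2]  = -2
Flux = 2Forcing + 3SeaLevel - 1  [with Forcing=-2, SeaLevel=-5]  = -20

-20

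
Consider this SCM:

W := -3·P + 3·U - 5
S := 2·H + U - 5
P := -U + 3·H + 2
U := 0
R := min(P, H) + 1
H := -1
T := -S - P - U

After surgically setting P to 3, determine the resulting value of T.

4

The intervention breaks the incoming arrows to P: P := -U + 3·H + 2 no longer applies, and P = 3.
S = 2·H + U - 5  [with H=-1, U=0]  = -7
T = -S - P - U  [with S=-7, P=3, U=0]  = 4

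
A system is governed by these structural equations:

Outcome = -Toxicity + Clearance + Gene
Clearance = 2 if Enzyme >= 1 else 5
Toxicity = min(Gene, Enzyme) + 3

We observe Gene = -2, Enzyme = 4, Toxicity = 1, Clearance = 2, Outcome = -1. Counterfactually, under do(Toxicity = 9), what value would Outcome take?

-9

do(Toxicity=9) replaces the equation Toxicity = min(Gene, Enzyme) + 3 with the constant Toxicity = 9.
Clearance = 2 if Enzyme >= 1 else 5  [with Enzyme=4]  = 2
Outcome = -Toxicity + Clearance + Gene  [with Toxicity=9, Clearance=2, Gene=-2]  = -9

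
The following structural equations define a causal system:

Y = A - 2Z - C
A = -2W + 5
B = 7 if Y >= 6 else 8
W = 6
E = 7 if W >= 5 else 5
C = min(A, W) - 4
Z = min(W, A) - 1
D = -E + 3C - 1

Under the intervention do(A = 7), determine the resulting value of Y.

The intervention breaks the incoming arrows to A: A = -2W + 5 no longer applies, and A = 7.
Z = min(W, A) - 1  [with W=6, A=7]  = 5
C = min(A, W) - 4  [with A=7, W=6]  = 2
Y = A - 2Z - C  [with A=7, Z=5, C=2]  = -5

-5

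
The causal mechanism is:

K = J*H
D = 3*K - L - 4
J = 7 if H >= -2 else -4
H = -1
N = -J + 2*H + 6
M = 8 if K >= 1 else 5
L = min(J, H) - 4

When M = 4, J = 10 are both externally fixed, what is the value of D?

-29

The joint intervention fixes M = 4, J = 10, removing each variable's own equation.
L = min(J, H) - 4  [with J=10, H=-1]  = -5
K = J*H  [with J=10, H=-1]  = -10
D = 3*K - L - 4  [with K=-10, L=-5]  = -29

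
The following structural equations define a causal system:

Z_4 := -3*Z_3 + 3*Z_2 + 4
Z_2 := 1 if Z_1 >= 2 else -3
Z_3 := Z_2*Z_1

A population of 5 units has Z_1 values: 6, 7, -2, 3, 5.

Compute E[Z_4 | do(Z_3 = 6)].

do(Z_3=6) breaks Z_3's dependence on Z_1. With Z_3=6 fixed, Z_4 across the units is -11, -11, -23, -11, -11, mean -13.4.

-13.4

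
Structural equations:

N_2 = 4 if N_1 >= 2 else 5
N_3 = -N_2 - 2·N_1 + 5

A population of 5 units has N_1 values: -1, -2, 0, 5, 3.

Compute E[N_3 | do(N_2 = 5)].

Under do(N_2=5), N_2's equation is replaced by N_2=5 for every unit. Per-unit N_3: 2, 4, 0, -10, -6. Mean = -2.

-2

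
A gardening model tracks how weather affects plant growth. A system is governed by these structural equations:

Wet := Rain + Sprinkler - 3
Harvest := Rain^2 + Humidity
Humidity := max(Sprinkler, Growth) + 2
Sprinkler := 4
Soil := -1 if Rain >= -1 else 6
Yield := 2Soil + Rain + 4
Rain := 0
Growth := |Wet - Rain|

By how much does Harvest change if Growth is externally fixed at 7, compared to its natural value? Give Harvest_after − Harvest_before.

3

do(Growth=7) replaces the equation Growth := |Wet - Rain| with the constant Growth = 7.
Humidity = max(Sprinkler, Growth) + 2  [with Sprinkler=4, Growth=7]  = 9
Harvest = Rain^2 + Humidity  [with Rain=0, Humidity=9]  = 9
Without intervention: Wet = Rain + Sprinkler - 3  [with Rain=0, Sprinkler=4]  = 1; Growth = |Wet - Rain|  [with Wet=1, Rain=0]  = 1; Humidity = max(Sprinkler, Growth) + 2  [with Sprinkler=4, Growth=1]  = 6; Harvest = Rain^2 + Humidity  [with Rain=0, Humidity=6]  = 6.
Change = 9 − 6 = 3.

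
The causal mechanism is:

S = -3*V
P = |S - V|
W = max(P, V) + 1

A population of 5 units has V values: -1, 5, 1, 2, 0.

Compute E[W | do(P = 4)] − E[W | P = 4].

0.2

Under do(P=4), P's equation is replaced by P=4 for every unit. Per-unit W: 5, 6, 5, 5, 5. Mean = 5.2.
Conditioning on P=4 selects the 2 unit(s) with V ∈ {-1, 1}. Their W values: 5, 5. Mean = 5.
Difference = 5.2 − 5 = 0.2.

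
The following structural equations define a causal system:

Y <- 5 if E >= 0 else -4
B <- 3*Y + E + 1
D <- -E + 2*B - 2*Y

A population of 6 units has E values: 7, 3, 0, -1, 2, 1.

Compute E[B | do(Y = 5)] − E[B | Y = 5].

do(Y=5) breaks Y's dependence on E. With Y=5 fixed, B across the units is 23, 19, 16, 15, 18, 17, mean 18.
Observing Y=5 restricts to units where Y's equation naturally yields 5: E ∈ {7, 3, 0, 2, 1}. In that subpopulation B = 23, 19, 16, 18, 17, mean 18.6.
Difference = 18 − 18.6 = -0.6.

-0.6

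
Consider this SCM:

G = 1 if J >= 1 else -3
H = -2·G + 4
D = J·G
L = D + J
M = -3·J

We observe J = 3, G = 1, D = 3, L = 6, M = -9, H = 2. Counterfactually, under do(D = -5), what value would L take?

The intervention breaks the incoming arrows to D: D = J·G no longer applies, and D = -5.
L = D + J  [with D=-5, J=3]  = -2

-2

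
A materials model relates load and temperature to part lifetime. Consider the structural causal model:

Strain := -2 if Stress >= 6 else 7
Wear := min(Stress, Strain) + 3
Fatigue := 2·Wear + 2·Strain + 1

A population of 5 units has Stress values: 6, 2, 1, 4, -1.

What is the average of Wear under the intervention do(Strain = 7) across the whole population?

5.4

Under do(Strain=7), Strain's equation is replaced by Strain=7 for every unit. Per-unit Wear: 9, 5, 4, 7, 2. Mean = 5.4.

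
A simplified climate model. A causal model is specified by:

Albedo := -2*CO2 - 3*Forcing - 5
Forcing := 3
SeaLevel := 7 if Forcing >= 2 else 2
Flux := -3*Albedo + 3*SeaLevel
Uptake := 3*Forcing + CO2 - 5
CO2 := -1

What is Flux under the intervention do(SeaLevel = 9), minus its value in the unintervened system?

Intervening sets SeaLevel = 9 and removes its equation (SeaLevel := 7 if Forcing >= 2 else 2).
Albedo = -2*CO2 - 3*Forcing - 5  [with CO2=-1, Forcing=3]  = -12
Flux = -3*Albedo + 3*SeaLevel  [with Albedo=-12, SeaLevel=9]  = 63
Without intervention: Albedo = -2*CO2 - 3*Forcing - 5  [with CO2=-1, Forcing=3]  = -12; SeaLevel = 7 if Forcing >= 2 else 2  [with Forcing=3]  = 7; Flux = -3*Albedo + 3*SeaLevel  [with Albedo=-12, SeaLevel=7]  = 57.
Change = 63 − 57 = 6.

6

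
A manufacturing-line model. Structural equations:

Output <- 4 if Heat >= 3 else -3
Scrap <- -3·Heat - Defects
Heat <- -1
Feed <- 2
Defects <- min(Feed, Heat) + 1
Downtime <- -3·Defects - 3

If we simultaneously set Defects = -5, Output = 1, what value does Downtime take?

Setting Defects = -5, Output = 1 by intervention discards those variables' equations.
Downtime = -3·Defects - 3  [with Defects=-5]  = 12

12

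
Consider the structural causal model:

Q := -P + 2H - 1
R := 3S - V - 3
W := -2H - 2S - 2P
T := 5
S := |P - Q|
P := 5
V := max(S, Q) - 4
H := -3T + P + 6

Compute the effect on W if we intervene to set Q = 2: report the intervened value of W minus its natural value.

The intervention breaks the incoming arrows to Q: Q := -P + 2H - 1 no longer applies, and Q = 2.
H = -3T + P + 6  [with T=5, P=5]  = -4
S = |P - Q|  [with P=5, Q=2]  = 3
W = -2H - 2S - 2P  [with H=-4, S=3, P=5]  = -8
Without intervention: H = -3T + P + 6  [with T=5, P=5]  = -4; Q = -P + 2H - 1  [with P=5, H=-4]  = -14; S = |P - Q|  [with P=5, Q=-14]  = 19; W = -2H - 2S - 2P  [with H=-4, S=19, P=5]  = -40.
Change = -8 − (-40) = 32.

32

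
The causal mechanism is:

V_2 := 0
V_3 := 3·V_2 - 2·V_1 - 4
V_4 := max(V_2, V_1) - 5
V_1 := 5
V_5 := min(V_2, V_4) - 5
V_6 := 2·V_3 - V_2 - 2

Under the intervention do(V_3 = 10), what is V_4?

0

The intervention breaks the incoming arrows to V_3: V_3 := 3·V_2 - 2·V_1 - 4 no longer applies, and V_3 = 10.
V_4 is not downstream of the intervention, so its value is determined by the original equations.
V_4 = max(V_2, V_1) - 5  [with V_2=0, V_1=5]  = 0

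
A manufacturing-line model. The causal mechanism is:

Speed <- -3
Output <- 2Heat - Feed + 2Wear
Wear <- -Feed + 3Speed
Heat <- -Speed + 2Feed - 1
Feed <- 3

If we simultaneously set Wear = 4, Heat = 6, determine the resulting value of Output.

17

The joint intervention fixes Wear = 4, Heat = 6, removing each variable's own equation.
Output = 2Heat - Feed + 2Wear  [with Heat=6, Feed=3, Wear=4]  = 17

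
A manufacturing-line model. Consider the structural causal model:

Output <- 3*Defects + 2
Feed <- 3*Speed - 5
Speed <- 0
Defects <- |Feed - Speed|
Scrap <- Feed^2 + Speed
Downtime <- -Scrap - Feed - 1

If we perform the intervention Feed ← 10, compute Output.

32

do(Feed=10) replaces the equation Feed <- 3*Speed - 5 with the constant Feed = 10.
Defects = |Feed - Speed|  [with Feed=10, Speed=0]  = 10
Output = 3*Defects + 2  [with Defects=10]  = 32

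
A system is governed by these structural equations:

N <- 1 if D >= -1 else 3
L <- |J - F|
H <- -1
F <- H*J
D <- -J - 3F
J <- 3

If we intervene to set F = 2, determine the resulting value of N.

The intervention breaks the incoming arrows to F: F <- H*J no longer applies, and F = 2.
D = -J - 3F  [with J=3, F=2]  = -9
N = 1 if D >= -1 else 3  [with D=-9]  = 3

3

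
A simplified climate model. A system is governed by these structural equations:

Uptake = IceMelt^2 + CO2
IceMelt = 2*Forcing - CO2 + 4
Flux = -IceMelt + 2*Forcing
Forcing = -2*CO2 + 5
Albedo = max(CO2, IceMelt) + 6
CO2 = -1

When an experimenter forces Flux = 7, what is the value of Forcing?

Under do(Flux=7), the mechanism Flux = -IceMelt + 2*Forcing is discarded; Flux is fixed at 7.
No directed path runs from Flux to Forcing, so Forcing keeps its natural value.
Forcing = -2*CO2 + 5  [with CO2=-1]  = 7

7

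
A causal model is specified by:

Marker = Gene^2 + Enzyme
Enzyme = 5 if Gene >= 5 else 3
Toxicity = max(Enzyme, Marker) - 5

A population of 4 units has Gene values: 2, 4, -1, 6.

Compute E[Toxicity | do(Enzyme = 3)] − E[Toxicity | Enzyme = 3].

Under do(Enzyme=3), Enzyme's equation is replaced by Enzyme=3 for every unit. Per-unit Toxicity: 2, 14, -1, 34. Mean = 12.25.
E[Toxicity|Enzyme=3] averages over only the 3 units with Enzyme=3 (Gene = 2, 4, -1): Toxicity = 2, 14, -1, mean 5.
Difference = 12.25 − 5 = 7.25.

7.25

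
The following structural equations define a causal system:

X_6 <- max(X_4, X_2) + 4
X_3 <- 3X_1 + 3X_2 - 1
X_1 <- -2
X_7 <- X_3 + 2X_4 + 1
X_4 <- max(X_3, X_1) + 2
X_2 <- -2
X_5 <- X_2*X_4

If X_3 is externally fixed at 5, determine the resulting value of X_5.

-14

do(X_3=5) replaces the equation X_3 <- 3X_1 + 3X_2 - 1 with the constant X_3 = 5.
X_4 = max(X_3, X_1) + 2  [with X_3=5, X_1=-2]  = 7
X_5 = X_2*X_4  [with X_2=-2, X_4=7]  = -14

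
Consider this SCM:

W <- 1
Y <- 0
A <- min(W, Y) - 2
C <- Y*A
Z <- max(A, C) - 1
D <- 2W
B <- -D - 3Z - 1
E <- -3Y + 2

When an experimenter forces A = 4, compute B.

The intervention breaks the incoming arrows to A: A <- min(W, Y) - 2 no longer applies, and A = 4.
C = Y*A  [with Y=0, A=4]  = 0
Z = max(A, C) - 1  [with A=4, C=0]  = 3
D = 2W  [with W=1]  = 2
B = -D - 3Z - 1  [with D=2, Z=3]  = -12

-12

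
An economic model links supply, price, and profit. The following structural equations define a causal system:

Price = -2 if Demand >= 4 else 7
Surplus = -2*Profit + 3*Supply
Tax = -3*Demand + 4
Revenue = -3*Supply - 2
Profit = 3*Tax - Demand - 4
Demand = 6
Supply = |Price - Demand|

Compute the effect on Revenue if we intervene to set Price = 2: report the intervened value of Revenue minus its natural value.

Under do(Price=2), the mechanism Price = -2 if Demand >= 4 else 7 is discarded; Price is fixed at 2.
Supply = |Price - Demand|  [with Price=2, Demand=6]  = 4
Revenue = -3*Supply - 2  [with Supply=4]  = -14
Without intervention: Price = -2 if Demand >= 4 else 7  [with Demand=6]  = -2; Supply = |Price - Demand|  [with Price=-2, Demand=6]  = 8; Revenue = -3*Supply - 2  [with Supply=8]  = -26.
Change = -14 − (-26) = 12.

12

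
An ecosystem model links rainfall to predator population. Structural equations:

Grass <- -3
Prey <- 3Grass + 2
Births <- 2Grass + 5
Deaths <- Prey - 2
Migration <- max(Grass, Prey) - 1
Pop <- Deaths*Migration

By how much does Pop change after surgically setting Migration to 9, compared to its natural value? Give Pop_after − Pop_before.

-117

The intervention breaks the incoming arrows to Migration: Migration <- max(Grass, Prey) - 1 no longer applies, and Migration = 9.
Prey = 3Grass + 2  [with Grass=-3]  = -7
Deaths = Prey - 2  [with Prey=-7]  = -9
Pop = Deaths*Migration  [with Deaths=-9, Migration=9]  = -81
Without intervention: Prey = 3Grass + 2  [with Grass=-3]  = -7; Deaths = Prey - 2  [with Prey=-7]  = -9; Migration = max(Grass, Prey) - 1  [with Grass=-3, Prey=-7]  = -4; Pop = Deaths*Migration  [with Deaths=-9, Migration=-4]  = 36.
Change = -81 − 36 = -117.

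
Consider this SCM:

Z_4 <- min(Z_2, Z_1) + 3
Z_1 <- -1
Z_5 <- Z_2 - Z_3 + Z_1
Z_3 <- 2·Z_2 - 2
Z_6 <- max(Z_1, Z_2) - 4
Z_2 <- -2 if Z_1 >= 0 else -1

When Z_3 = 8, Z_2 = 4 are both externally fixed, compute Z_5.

Setting Z_3 = 8, Z_2 = 4 by intervention discards those variables' equations.
Z_5 = Z_2 - Z_3 + Z_1  [with Z_2=4, Z_3=8, Z_1=-1]  = -5

-5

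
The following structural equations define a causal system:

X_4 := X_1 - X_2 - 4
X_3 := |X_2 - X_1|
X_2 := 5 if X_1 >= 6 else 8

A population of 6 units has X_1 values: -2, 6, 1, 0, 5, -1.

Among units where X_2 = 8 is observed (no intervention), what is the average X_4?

Observing X_2=8 restricts to units where X_2's equation naturally yields 8: X_1 ∈ {-2, 1, 0, 5, -1}. In that subpopulation X_4 = -14, -11, -12, -7, -13, mean -11.4.

-11.4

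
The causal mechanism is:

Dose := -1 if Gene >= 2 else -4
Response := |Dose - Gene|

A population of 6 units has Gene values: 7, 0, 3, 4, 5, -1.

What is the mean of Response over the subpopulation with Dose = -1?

Observing Dose=-1 restricts to units where Dose's equation naturally yields -1: Gene ∈ {7, 3, 4, 5}. In that subpopulation Response = 8, 4, 5, 6, mean 5.75.

5.75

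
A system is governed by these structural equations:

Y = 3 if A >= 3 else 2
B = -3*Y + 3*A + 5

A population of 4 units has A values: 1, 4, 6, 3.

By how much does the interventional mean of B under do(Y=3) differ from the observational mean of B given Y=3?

do(Y=3) breaks Y's dependence on A. With Y=3 fixed, B across the units is -1, 8, 14, 5, mean 6.5.
Observing Y=3 restricts to units where Y's equation naturally yields 3: A ∈ {4, 6, 3}. In that subpopulation B = 8, 14, 5, mean 9.
Difference = 6.5 − 9 = -2.5.

-2.5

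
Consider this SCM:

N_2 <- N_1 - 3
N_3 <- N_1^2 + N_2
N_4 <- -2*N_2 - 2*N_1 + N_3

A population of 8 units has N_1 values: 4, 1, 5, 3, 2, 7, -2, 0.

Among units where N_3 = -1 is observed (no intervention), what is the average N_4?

7

Conditioning on N_3=-1 selects the 2 unit(s) with N_1 ∈ {1, -2}. Their N_4 values: 1, 13. Mean = 7.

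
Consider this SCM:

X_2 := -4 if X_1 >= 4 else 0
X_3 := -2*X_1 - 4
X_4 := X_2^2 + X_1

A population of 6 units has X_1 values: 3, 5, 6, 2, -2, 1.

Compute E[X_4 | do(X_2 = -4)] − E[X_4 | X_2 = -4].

Under do(X_2=-4), X_2's equation is replaced by X_2=-4 for every unit. Per-unit X_4: 19, 21, 22, 18, 14, 17. Mean = 18.5.
E[X_4|X_2=-4] averages over only the 2 units with X_2=-4 (X_1 = 5, 6): X_4 = 21, 22, mean 21.5.
Difference = 18.5 − 21.5 = -3.

-3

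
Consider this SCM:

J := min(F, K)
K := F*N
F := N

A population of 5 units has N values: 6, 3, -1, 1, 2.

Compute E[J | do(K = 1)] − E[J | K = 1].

0.6

do(K=1) breaks K's dependence on N. With K=1 fixed, J across the units is 1, 1, -1, 1, 1, mean 0.6.
Conditioning on K=1 selects the 2 unit(s) with N ∈ {-1, 1}. Their J values: -1, 1. Mean = 0.
Difference = 0.6 − 0 = 0.6.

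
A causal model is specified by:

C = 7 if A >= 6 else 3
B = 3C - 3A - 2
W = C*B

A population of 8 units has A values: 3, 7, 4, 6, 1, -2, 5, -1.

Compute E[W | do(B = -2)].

-8

Under do(B=-2), B's equation is replaced by B=-2 for every unit. Per-unit W: -6, -14, -6, -14, -6, -6, -6, -6. Mean = -8.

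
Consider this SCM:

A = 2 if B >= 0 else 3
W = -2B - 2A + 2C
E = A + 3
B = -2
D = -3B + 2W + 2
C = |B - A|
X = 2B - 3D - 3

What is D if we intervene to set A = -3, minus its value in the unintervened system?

8

do(A=-3) replaces the equation A = 2 if B >= 0 else 3 with the constant A = -3.
C = |B - A|  [with B=-2, A=-3]  = 1
W = -2B - 2A + 2C  [with B=-2, A=-3, C=1]  = 12
D = -3B + 2W + 2  [with B=-2, W=12]  = 32
Without intervention: A = 2 if B >= 0 else 3  [with B=-2]  = 3; C = |B - A|  [with B=-2, A=3]  = 5; W = -2B - 2A + 2C  [with B=-2, A=3, C=5]  = 8; D = -3B + 2W + 2  [with B=-2, W=8]  = 24.
Change = 32 − 24 = 8.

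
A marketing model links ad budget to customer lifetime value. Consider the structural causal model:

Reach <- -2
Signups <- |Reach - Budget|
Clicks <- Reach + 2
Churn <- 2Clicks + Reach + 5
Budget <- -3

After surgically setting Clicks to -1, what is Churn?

do(Clicks=-1) replaces the equation Clicks <- Reach + 2 with the constant Clicks = -1.
Churn = 2Clicks + Reach + 5  [with Clicks=-1, Reach=-2]  = 1

1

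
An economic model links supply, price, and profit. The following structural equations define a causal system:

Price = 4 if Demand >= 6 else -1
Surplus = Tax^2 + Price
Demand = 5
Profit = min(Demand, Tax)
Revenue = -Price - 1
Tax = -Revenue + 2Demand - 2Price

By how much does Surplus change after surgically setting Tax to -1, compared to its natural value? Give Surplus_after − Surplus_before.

Under do(Tax=-1), the mechanism Tax = -Revenue + 2Demand - 2Price is discarded; Tax is fixed at -1.
Price = 4 if Demand >= 6 else -1  [with Demand=5]  = -1
Surplus = Tax^2 + Price  [with Tax=-1, Price=-1]  = 0
Without intervention: Price = 4 if Demand >= 6 else -1  [with Demand=5]  = -1; Revenue = -Price - 1  [with Price=-1]  = 0; Tax = -Revenue + 2Demand - 2Price  [with Revenue=0, Demand=5, Price=-1]  = 12; Surplus = Tax^2 + Price  [with Tax=12, Price=-1]  = 143.
Change = 0 − 143 = -143.

-143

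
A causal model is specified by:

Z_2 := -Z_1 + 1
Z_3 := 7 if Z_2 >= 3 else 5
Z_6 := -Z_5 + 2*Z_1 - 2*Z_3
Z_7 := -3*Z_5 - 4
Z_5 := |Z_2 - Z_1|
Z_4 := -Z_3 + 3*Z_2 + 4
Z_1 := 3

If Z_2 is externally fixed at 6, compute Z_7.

Under do(Z_2=6), the mechanism Z_2 := -Z_1 + 1 is discarded; Z_2 is fixed at 6.
Z_5 = |Z_2 - Z_1|  [with Z_2=6, Z_1=3]  = 3
Z_7 = -3*Z_5 - 4  [with Z_5=3]  = -13

-13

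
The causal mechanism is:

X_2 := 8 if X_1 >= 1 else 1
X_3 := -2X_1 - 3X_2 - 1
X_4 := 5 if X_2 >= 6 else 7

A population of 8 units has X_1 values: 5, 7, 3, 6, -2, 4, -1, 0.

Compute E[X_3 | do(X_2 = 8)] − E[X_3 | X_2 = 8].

The intervention sets X_2=8 in all 8 units regardless of X_1. Recomputing X_3 per unit gives -35, -39, -31, -37, -21, -33, -23, -25; average -30.5.
Observing X_2=8 restricts to units where X_2's equation naturally yields 8: X_1 ∈ {5, 7, 3, 6, 4}. In that subpopulation X_3 = -35, -39, -31, -37, -33, mean -35.
Difference = -30.5 − (-35) = 4.5.

4.5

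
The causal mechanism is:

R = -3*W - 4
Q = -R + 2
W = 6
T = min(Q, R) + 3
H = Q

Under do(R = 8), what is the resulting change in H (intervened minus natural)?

do(R=8) replaces the equation R = -3*W - 4 with the constant R = 8.
Q = -R + 2  [with R=8]  = -6
H = Q  [with Q=-6]  = -6
Without intervention: R = -3*W - 4  [with W=6]  = -22; Q = -R + 2  [with R=-22]  = 24; H = Q  [with Q=24]  = 24.
Change = -6 − 24 = -30.

-30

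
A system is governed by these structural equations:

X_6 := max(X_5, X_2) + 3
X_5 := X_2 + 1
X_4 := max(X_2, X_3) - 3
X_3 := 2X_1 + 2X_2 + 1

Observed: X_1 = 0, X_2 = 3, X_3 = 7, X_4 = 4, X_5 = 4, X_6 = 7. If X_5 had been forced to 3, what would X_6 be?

The intervention breaks the incoming arrows to X_5: X_5 := X_2 + 1 no longer applies, and X_5 = 3.
X_6 = max(X_5, X_2) + 3  [with X_5=3, X_2=3]  = 6

6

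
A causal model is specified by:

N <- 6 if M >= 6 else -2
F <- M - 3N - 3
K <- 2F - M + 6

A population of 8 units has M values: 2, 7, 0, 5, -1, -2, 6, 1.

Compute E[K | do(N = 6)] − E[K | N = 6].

-4.25

do(N=6) breaks N's dependence on M. With N=6 fixed, K across the units is -34, -29, -36, -31, -37, -38, -30, -35, mean -33.75.
Observing N=6 restricts to units where N's equation naturally yields 6: M ∈ {7, 6}. In that subpopulation K = -29, -30, mean -29.5.
Difference = -33.75 − (-29.5) = -4.25.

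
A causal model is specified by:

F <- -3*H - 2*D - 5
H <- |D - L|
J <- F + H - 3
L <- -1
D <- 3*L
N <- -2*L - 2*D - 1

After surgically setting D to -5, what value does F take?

-7

Under do(D=-5), the mechanism D <- 3*L is discarded; D is fixed at -5.
H = |D - L|  [with D=-5, L=-1]  = 4
F = -3*H - 2*D - 5  [with H=4, D=-5]  = -7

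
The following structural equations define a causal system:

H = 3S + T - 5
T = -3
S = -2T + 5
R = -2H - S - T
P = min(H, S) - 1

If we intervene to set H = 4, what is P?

3

do(H=4) replaces the equation H = 3S + T - 5 with the constant H = 4.
S = -2T + 5  [with T=-3]  = 11
P = min(H, S) - 1  [with H=4, S=11]  = 3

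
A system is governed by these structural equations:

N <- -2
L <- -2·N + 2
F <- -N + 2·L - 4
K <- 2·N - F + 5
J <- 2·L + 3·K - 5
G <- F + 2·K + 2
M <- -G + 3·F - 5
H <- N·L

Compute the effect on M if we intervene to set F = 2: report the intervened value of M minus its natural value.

-32

The intervention breaks the incoming arrows to F: F <- -N + 2·L - 4 no longer applies, and F = 2.
K = 2·N - F + 5  [with N=-2, F=2]  = -1
G = F + 2·K + 2  [with F=2, K=-1]  = 2
M = -G + 3·F - 5  [with G=2, F=2]  = -1
Without intervention: L = -2·N + 2  [with N=-2]  = 6; F = -N + 2·L - 4  [with N=-2, L=6]  = 10; K = 2·N - F + 5  [with N=-2, F=10]  = -9; G = F + 2·K + 2  [with F=10, K=-9]  = -6; M = -G + 3·F - 5  [with G=-6, F=10]  = 31.
Change = -1 − 31 = -32.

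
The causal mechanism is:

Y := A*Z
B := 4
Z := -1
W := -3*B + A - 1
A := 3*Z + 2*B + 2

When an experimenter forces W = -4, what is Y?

The intervention breaks the incoming arrows to W: W := -3*B + A - 1 no longer applies, and W = -4.
Since Y is not a descendant of the intervened variable, it is unaffected.
A = 3*Z + 2*B + 2  [with Z=-1, B=4]  = 7
Y = A*Z  [with A=7, Z=-1]  = -7

-7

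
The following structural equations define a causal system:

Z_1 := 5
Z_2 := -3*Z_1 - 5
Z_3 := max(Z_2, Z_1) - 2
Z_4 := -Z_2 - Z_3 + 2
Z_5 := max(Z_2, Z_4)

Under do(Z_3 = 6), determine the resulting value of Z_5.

16

do(Z_3=6) replaces the equation Z_3 := max(Z_2, Z_1) - 2 with the constant Z_3 = 6.
Z_2 = -3*Z_1 - 5  [with Z_1=5]  = -20
Z_4 = -Z_2 - Z_3 + 2  [with Z_2=-20, Z_3=6]  = 16
Z_5 = max(Z_2, Z_4)  [with Z_2=-20, Z_4=16]  = 16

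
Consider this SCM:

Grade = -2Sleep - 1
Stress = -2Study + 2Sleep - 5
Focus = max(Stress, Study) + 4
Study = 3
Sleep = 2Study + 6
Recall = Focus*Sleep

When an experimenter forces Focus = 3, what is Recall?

Intervening sets Focus = 3 and removes its equation (Focus = max(Stress, Study) + 4).
Sleep = 2Study + 6  [with Study=3]  = 12
Recall = Focus*Sleep  [with Focus=3, Sleep=12]  = 36

36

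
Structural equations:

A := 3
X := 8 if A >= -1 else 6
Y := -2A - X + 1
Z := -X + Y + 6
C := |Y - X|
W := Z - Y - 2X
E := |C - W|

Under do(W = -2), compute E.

23

Intervening sets W = -2 and removes its equation (W := Z - Y - 2X).
X = 8 if A >= -1 else 6  [with A=3]  = 8
Y = -2A - X + 1  [with A=3, X=8]  = -13
C = |Y - X|  [with Y=-13, X=8]  = 21
E = |C - W|  [with C=21, W=-2]  = 23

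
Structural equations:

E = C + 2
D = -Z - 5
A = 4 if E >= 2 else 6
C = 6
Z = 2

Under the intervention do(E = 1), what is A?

do(E=1) replaces the equation E = C + 2 with the constant E = 1.
A = 4 if E >= 2 else 6  [with E=1]  = 6

6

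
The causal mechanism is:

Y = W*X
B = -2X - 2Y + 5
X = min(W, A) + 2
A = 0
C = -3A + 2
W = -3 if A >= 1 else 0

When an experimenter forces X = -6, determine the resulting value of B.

The intervention breaks the incoming arrows to X: X = min(W, A) + 2 no longer applies, and X = -6.
W = -3 if A >= 1 else 0  [with A=0]  = 0
Y = W*X  [with W=0, X=-6]  = 0
B = -2X - 2Y + 5  [with X=-6, Y=0]  = 17

17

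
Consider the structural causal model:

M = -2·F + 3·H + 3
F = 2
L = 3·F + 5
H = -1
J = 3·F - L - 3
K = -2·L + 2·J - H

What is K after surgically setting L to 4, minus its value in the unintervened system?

28

Under do(L=4), the mechanism L = 3·F + 5 is discarded; L is fixed at 4.
J = 3·F - L - 3  [with F=2, L=4]  = -1
K = -2·L + 2·J - H  [with L=4, J=-1, H=-1]  = -9
Without intervention: L = 3·F + 5  [with F=2]  = 11; J = 3·F - L - 3  [with F=2, L=11]  = -8; K = -2·L + 2·J - H  [with L=11, J=-8, H=-1]  = -37.
Change = -9 − (-37) = 28.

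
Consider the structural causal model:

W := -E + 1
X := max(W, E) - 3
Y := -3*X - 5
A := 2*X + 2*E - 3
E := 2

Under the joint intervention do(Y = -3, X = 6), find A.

Under do(Y = -3, X = 6), each intervened variable's structural equation is replaced by its fixed value.
A = 2*X + 2*E - 3  [with X=6, E=2]  = 13

13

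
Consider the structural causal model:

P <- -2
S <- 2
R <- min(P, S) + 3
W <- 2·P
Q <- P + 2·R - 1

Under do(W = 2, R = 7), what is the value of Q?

The joint intervention fixes W = 2, R = 7, removing each variable's own equation.
Q = P + 2·R - 1  [with P=-2, R=7]  = 11

11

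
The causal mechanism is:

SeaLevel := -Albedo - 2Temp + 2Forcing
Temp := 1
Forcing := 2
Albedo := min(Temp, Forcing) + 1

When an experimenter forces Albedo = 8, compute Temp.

Under do(Albedo=8), the mechanism Albedo := min(Temp, Forcing) + 1 is discarded; Albedo is fixed at 8.
Since Temp is not a descendant of the intervened variable, it is unaffected.

1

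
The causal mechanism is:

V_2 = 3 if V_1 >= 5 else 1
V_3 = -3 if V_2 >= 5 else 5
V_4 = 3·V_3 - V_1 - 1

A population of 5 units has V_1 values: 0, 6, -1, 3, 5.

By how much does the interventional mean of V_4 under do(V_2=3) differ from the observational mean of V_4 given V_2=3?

2.9

Under do(V_2=3), V_2's equation is replaced by V_2=3 for every unit. Per-unit V_4: 14, 8, 15, 11, 9. Mean = 11.4.
Conditioning on V_2=3 selects the 2 unit(s) with V_1 ∈ {6, 5}. Their V_4 values: 8, 9. Mean = 8.5.
Difference = 11.4 − 8.5 = 2.9.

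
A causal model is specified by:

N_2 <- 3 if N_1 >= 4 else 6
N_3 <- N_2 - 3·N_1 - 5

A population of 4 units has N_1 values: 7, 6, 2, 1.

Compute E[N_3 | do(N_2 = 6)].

Under do(N_2=6), N_2's equation is replaced by N_2=6 for every unit. Per-unit N_3: -20, -17, -5, -2. Mean = -11.

-11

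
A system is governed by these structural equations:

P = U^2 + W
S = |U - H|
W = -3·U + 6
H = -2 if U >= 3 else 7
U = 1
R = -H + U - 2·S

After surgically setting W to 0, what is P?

Under do(W=0), the mechanism W = -3·U + 6 is discarded; W is fixed at 0.
P = U^2 + W  [with U=1, W=0]  = 1

1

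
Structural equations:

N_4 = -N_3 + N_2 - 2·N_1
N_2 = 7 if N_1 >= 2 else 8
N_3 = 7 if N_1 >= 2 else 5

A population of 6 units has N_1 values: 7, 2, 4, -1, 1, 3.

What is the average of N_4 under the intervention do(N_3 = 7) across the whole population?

-5

Every unit gets N_3=7 under the intervention. N_4 values become -14, -4, -8, 3, -1, -6; E[N_4|do(N_3=7)] = -5.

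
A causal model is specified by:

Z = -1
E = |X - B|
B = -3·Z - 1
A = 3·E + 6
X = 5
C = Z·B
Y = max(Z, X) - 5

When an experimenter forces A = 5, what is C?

-2

Intervening sets A = 5 and removes its equation (A = 3·E + 6).
Since C is not a descendant of the intervened variable, it is unaffected.
B = -3·Z - 1  [with Z=-1]  = 2
C = Z·B  [with Z=-1, B=2]  = -2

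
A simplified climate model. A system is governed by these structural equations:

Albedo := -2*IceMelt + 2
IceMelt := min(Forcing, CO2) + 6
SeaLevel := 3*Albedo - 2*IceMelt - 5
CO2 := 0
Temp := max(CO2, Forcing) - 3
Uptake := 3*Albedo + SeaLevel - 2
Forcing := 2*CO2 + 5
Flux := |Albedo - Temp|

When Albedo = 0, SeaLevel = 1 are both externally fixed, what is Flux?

2

Under do(Albedo = 0, SeaLevel = 1), each intervened variable's structural equation is replaced by its fixed value.
Forcing = 2*CO2 + 5  [with CO2=0]  = 5
Temp = max(CO2, Forcing) - 3  [with CO2=0, Forcing=5]  = 2
Flux = |Albedo - Temp|  [with Albedo=0, Temp=2]  = 2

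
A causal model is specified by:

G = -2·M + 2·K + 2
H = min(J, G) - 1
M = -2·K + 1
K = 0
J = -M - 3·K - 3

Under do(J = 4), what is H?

-1

do(J=4) replaces the equation J = -M - 3·K - 3 with the constant J = 4.
M = -2·K + 1  [with K=0]  = 1
G = -2·M + 2·K + 2  [with M=1, K=0]  = 0
H = min(J, G) - 1  [with J=4, G=0]  = -1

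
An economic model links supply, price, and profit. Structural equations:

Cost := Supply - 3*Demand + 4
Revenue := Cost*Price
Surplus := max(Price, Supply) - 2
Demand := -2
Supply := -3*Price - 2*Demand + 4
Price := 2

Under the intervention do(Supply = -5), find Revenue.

do(Supply=-5) replaces the equation Supply := -3*Price - 2*Demand + 4 with the constant Supply = -5.
Cost = Supply - 3*Demand + 4  [with Supply=-5, Demand=-2]  = 5
Revenue = Cost*Price  [with Cost=5, Price=2]  = 10

10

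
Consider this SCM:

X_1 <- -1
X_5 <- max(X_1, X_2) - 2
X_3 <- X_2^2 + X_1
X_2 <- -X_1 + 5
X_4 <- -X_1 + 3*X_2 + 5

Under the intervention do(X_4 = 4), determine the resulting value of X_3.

Under do(X_4=4), the mechanism X_4 <- -X_1 + 3*X_2 + 5 is discarded; X_4 is fixed at 4.
Since X_3 is not a descendant of the intervened variable, it is unaffected.
X_2 = -X_1 + 5  [with X_1=-1]  = 6
X_3 = X_2^2 + X_1  [with X_2=6, X_1=-1]  = 35

35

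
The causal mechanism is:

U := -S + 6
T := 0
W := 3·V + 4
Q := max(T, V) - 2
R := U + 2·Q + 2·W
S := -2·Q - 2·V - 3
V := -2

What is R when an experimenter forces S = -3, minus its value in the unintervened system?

Under do(S=-3), the mechanism S := -2·Q - 2·V - 3 is discarded; S is fixed at -3.
Q = max(T, V) - 2  [with T=0, V=-2]  = -2
W = 3·V + 4  [with V=-2]  = -2
U = -S + 6  [with S=-3]  = 9
R = U + 2·Q + 2·W  [with U=9, Q=-2, W=-2]  = 1
Without intervention: Q = max(T, V) - 2  [with T=0, V=-2]  = -2; W = 3·V + 4  [with V=-2]  = -2; S = -2·Q - 2·V - 3  [with Q=-2, V=-2]  = 5; U = -S + 6  [with S=5]  = 1; R = U + 2·Q + 2·W  [with U=1, Q=-2, W=-2]  = -7.
Change = 1 − (-7) = 8.

8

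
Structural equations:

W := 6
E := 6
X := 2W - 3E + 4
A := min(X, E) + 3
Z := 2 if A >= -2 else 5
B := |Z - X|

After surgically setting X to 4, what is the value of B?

2

The intervention breaks the incoming arrows to X: X := 2W - 3E + 4 no longer applies, and X = 4.
A = min(X, E) + 3  [with X=4, E=6]  = 7
Z = 2 if A >= -2 else 5  [with A=7]  = 2
B = |Z - X|  [with Z=2, X=4]  = 2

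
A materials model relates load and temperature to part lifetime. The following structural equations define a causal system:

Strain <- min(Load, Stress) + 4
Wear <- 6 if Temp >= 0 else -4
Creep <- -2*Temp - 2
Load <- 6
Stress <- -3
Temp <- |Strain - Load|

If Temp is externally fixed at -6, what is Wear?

-4

Under do(Temp=-6), the mechanism Temp <- |Strain - Load| is discarded; Temp is fixed at -6.
Wear = 6 if Temp >= 0 else -4  [with Temp=-6]  = -4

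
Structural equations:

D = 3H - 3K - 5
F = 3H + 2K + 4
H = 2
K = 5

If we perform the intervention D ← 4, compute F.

The intervention breaks the incoming arrows to D: D = 3H - 3K - 5 no longer applies, and D = 4.
F is not downstream of the intervention, so its value is determined by the original equations.
F = 3H + 2K + 4  [with H=2, K=5]  = 20

20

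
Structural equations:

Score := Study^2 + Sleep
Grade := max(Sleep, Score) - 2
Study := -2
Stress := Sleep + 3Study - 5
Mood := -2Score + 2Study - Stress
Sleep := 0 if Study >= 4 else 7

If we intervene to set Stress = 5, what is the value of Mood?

do(Stress=5) replaces the equation Stress := Sleep + 3Study - 5 with the constant Stress = 5.
Sleep = 0 if Study >= 4 else 7  [with Study=-2]  = 7
Score = Study^2 + Sleep  [with Study=-2, Sleep=7]  = 11
Mood = -2Score + 2Study - Stress  [with Score=11, Study=-2, Stress=5]  = -31

-31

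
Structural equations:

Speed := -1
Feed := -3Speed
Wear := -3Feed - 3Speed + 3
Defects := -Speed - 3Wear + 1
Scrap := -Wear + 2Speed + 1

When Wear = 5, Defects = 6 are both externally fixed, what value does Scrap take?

Setting Wear = 5, Defects = 6 by intervention discards those variables' equations.
Scrap = -Wear + 2Speed + 1  [with Wear=5, Speed=-1]  = -6

-6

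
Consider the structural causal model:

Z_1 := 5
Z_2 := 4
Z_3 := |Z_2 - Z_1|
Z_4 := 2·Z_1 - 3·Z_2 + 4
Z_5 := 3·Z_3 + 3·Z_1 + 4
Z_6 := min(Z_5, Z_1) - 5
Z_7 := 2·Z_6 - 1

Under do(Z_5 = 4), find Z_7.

Under do(Z_5=4), the mechanism Z_5 := 3·Z_3 + 3·Z_1 + 4 is discarded; Z_5 is fixed at 4.
Z_6 = min(Z_5, Z_1) - 5  [with Z_5=4, Z_1=5]  = -1
Z_7 = 2·Z_6 - 1  [with Z_6=-1]  = -3

-3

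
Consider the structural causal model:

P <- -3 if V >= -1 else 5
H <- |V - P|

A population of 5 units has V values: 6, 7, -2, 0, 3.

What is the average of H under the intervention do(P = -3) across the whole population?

do(P=-3) breaks P's dependence on V. With P=-3 fixed, H across the units is 9, 10, 1, 3, 6, mean 5.8.

5.8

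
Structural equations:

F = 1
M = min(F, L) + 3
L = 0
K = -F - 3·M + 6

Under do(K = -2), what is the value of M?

3

Under do(K=-2), the mechanism K = -F - 3·M + 6 is discarded; K is fixed at -2.
Since M is not a descendant of the intervened variable, it is unaffected.
M = min(F, L) + 3  [with F=1, L=0]  = 3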